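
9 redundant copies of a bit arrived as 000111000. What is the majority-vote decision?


Ones: 3 out of 9
Threshold: 5

0 (3/9 voted 1)


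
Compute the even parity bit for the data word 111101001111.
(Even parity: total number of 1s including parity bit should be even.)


Number of 1s in data: 9
Parity bit: 1

1


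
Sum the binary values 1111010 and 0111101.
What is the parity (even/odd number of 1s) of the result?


1111010 = 122
0111101 = 61
Sum = 183 = 10110111
1s count = 6

even parity (6 ones in 10110111)


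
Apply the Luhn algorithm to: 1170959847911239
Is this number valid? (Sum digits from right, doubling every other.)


Luhn sum = 83
83 mod 10 = 3

Invalid (Luhn sum mod 10 = 3)


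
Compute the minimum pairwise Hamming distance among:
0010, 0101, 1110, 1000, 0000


Comparing all pairs, minimum distance: 1
Can detect 0 errors, correct 0 errors

1


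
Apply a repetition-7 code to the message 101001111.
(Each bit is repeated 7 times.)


Each bit -> 7 copies

111111100000001111111000000000000001111111111111111111111111111


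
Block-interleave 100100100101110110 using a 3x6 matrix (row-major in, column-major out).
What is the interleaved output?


Matrix:
  100100
  100101
  110110
Read columns: 111001000111001010

111001000111001010


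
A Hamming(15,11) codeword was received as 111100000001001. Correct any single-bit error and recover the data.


Syndrome = 7: error at position 7

Data: 10010001001 (corrected bit 7)


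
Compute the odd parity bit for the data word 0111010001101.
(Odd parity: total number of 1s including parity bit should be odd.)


Number of 1s in data: 7
Parity bit: 0

0


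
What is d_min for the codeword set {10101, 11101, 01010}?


Comparing all pairs, minimum distance: 1
Can detect 0 errors, correct 0 errors

1


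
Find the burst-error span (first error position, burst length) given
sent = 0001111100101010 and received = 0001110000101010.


XOR: 0000001100000000

Burst at position 6, length 2


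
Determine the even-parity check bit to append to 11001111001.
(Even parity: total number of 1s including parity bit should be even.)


Number of 1s in data: 7
Parity bit: 1

1


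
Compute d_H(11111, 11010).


XOR: 00101
Count of 1s: 2

2


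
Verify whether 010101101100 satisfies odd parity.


Number of 1s: 6

No, parity error (6 ones)


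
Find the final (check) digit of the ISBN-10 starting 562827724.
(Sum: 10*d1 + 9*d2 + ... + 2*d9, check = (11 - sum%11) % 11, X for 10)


Weighted sum: 265
265 mod 11 = 1

Check digit: X


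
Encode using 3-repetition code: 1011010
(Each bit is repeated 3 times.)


Each bit -> 3 copies

111000111111000111000


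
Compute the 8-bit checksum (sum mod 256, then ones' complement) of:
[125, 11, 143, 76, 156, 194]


Sum = 705 mod 256 = 193
Complement = 62

62


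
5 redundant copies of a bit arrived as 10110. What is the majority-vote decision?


Ones: 3 out of 5
Threshold: 3

1 (3/5 voted 1)


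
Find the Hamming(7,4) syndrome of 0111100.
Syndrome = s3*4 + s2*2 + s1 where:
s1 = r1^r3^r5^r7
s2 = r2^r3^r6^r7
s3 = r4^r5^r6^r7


s1=0, s2=0, s3=0

Syndrome = 0 (no error)


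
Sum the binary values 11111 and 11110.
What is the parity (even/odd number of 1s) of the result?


11111 = 31
11110 = 30
Sum = 61 = 111101
1s count = 5

odd parity (5 ones in 111101)


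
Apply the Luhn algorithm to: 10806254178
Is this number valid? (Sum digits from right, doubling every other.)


Luhn sum = 46
46 mod 10 = 6

Invalid (Luhn sum mod 10 = 6)


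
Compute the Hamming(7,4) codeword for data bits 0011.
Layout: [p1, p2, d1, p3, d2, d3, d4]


Parity bits: p1=1, p2=0, p3=0

1000011


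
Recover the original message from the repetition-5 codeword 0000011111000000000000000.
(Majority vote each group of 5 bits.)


Groups: 00000, 11111, 00000, 00000, 00000
Majority votes: 01000

01000


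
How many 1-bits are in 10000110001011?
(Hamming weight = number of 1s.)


Counting 1s in 10000110001011

6


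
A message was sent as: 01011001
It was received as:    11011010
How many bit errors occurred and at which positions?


XOR: 10000011

3 error(s) at position(s): 0, 6, 7


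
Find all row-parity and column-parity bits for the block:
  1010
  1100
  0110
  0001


Row parities: 0001
Column parities: 0001

Row P: 0001, Col P: 0001, Corner: 1


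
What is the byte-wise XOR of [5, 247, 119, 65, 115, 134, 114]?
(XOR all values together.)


XOR chain: 5 ^ 247 ^ 119 ^ 65 ^ 115 ^ 134 ^ 114 = 67

67


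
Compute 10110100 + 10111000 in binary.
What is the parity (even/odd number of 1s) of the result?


10110100 = 180
10111000 = 184
Sum = 364 = 101101100
1s count = 5

odd parity (5 ones in 101101100)


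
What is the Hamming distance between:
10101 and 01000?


XOR: 11101
Count of 1s: 4

4


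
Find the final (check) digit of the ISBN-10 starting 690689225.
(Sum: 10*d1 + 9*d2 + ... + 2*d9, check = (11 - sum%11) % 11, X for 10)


Weighted sum: 300
300 mod 11 = 3

Check digit: 8


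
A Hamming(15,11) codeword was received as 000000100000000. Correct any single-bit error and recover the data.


Syndrome = 7: error at position 7

Data: 00000000000 (corrected bit 7)


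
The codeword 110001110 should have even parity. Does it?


Number of 1s: 5

No, parity error (5 ones)


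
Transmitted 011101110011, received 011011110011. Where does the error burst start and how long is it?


XOR: 000110000000

Burst at position 3, length 2


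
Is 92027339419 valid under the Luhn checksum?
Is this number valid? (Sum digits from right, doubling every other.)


Luhn sum = 57
57 mod 10 = 7

Invalid (Luhn sum mod 10 = 7)


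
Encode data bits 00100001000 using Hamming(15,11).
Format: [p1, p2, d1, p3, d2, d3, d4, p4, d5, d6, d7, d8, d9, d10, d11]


Parity bits: p1=0, p2=1, p3=0, p4=1

010001010001000


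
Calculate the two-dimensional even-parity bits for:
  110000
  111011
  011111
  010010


Row parities: 0110
Column parities: 000110

Row P: 0110, Col P: 000110, Corner: 0


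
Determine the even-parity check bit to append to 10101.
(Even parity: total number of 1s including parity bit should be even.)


Number of 1s in data: 3
Parity bit: 1

1


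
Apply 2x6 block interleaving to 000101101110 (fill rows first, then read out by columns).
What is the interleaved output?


Matrix:
  000101
  101110
Read columns: 010001110110

010001110110


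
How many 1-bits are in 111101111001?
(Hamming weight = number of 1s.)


Counting 1s in 111101111001

9


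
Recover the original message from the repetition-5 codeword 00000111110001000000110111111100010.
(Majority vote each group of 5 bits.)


Groups: 00000, 11111, 00010, 00000, 11011, 11111, 00010
Majority votes: 0100110

0100110


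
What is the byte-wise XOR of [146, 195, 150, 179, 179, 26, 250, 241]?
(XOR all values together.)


XOR chain: 146 ^ 195 ^ 150 ^ 179 ^ 179 ^ 26 ^ 250 ^ 241 = 214

214


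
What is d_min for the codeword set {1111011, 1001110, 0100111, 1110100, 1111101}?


Comparing all pairs, minimum distance: 2
Can detect 1 errors, correct 0 errors

2


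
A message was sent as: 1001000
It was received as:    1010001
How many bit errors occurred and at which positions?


XOR: 0011001

3 error(s) at position(s): 2, 3, 6


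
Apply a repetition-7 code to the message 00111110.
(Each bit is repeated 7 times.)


Each bit -> 7 copies

00000000000000111111111111111111111111111111111110000000


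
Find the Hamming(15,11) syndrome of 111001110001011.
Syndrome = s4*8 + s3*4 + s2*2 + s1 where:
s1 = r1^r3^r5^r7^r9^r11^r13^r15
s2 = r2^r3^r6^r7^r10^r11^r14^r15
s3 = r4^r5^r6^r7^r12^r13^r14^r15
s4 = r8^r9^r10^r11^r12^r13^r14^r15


s1=0, s2=0, s3=1, s4=0

Syndrome = 4 (error at position 4)


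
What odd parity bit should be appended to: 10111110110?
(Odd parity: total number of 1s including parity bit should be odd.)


Number of 1s in data: 8
Parity bit: 1

1


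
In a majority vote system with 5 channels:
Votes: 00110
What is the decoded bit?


Ones: 2 out of 5
Threshold: 3

0 (2/5 voted 1)


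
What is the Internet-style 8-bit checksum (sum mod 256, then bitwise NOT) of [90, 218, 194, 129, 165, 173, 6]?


Sum = 975 mod 256 = 207
Complement = 48

48


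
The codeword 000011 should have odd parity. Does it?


Number of 1s: 2

No, parity error (2 ones)


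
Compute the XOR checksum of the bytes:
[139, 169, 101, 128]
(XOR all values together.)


XOR chain: 139 ^ 169 ^ 101 ^ 128 = 199

199


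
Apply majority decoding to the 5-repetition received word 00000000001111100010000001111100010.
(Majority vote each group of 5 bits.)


Groups: 00000, 00000, 11111, 00010, 00000, 11111, 00010
Majority votes: 0010010

0010010


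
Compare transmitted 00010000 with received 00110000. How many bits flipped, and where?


XOR: 00100000

1 error(s) at position(s): 2


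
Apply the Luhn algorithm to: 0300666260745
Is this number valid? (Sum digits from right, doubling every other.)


Luhn sum = 51
51 mod 10 = 1

Invalid (Luhn sum mod 10 = 1)


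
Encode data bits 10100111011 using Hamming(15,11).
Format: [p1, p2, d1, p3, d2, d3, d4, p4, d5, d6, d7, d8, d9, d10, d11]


Parity bits: p1=1, p2=0, p3=0, p4=1

101001010111011


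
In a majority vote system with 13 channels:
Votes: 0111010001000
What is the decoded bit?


Ones: 5 out of 13
Threshold: 7

0 (5/13 voted 1)


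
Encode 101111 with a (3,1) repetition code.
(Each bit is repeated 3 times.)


Each bit -> 3 copies

111000111111111111


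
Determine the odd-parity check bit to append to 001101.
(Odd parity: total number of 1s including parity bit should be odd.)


Number of 1s in data: 3
Parity bit: 0

0


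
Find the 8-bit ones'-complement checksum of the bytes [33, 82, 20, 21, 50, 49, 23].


Sum = 278 mod 256 = 22
Complement = 233

233


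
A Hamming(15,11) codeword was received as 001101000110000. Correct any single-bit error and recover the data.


Syndrome = 0: no error detected

Data: 10100110000 (no errors)


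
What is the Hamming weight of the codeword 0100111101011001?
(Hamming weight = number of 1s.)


Counting 1s in 0100111101011001

9


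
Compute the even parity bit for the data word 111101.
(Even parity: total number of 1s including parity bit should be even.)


Number of 1s in data: 5
Parity bit: 1

1


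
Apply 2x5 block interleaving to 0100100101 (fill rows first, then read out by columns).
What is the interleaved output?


Matrix:
  01001
  00101
Read columns: 0010010011

0010010011


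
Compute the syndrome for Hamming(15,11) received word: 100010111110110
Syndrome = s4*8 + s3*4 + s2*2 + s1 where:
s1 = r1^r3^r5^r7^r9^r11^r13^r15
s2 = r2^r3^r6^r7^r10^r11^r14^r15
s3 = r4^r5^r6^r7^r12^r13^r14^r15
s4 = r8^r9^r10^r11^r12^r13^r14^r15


s1=0, s2=0, s3=0, s4=0

Syndrome = 0 (no error)


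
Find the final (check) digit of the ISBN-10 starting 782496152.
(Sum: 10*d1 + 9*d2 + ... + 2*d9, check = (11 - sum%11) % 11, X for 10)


Weighted sum: 293
293 mod 11 = 7

Check digit: 4


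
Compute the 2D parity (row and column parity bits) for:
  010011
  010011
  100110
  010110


Row parities: 1111
Column parities: 110000

Row P: 1111, Col P: 110000, Corner: 0


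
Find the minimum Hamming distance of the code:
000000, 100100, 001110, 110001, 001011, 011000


Comparing all pairs, minimum distance: 2
Can detect 1 errors, correct 0 errors

2


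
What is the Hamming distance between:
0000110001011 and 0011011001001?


XOR: 0011101000010
Count of 1s: 5

5


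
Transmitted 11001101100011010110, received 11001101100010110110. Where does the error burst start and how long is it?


XOR: 00000000000001100000

Burst at position 13, length 2


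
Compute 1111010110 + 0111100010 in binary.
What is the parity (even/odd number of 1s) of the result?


1111010110 = 982
0111100010 = 482
Sum = 1464 = 10110111000
1s count = 6

even parity (6 ones in 10110111000)


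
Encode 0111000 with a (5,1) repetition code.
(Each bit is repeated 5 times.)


Each bit -> 5 copies

00000111111111111111000000000000000


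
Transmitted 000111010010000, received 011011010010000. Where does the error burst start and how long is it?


XOR: 011100000000000

Burst at position 1, length 3


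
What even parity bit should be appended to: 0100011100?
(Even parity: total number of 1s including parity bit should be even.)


Number of 1s in data: 4
Parity bit: 0

0


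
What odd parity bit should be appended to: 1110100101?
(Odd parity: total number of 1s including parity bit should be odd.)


Number of 1s in data: 6
Parity bit: 1

1


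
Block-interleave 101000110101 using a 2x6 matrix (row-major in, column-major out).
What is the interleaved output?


Matrix:
  101000
  110101
Read columns: 110110010001

110110010001


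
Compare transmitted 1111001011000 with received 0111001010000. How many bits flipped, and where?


XOR: 1000000001000

2 error(s) at position(s): 0, 9


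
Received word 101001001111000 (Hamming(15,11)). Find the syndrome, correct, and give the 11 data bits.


Syndrome = 0: no error detected

Data: 10101111000 (no errors)


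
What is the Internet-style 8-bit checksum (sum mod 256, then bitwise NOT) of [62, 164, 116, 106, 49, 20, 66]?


Sum = 583 mod 256 = 71
Complement = 184

184


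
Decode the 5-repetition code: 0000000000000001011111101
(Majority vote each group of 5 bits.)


Groups: 00000, 00000, 00000, 10111, 11101
Majority votes: 00011

00011


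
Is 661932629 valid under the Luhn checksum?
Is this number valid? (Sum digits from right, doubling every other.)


Luhn sum = 45
45 mod 10 = 5

Invalid (Luhn sum mod 10 = 5)


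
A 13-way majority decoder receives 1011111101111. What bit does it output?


Ones: 11 out of 13
Threshold: 7

1 (11/13 voted 1)


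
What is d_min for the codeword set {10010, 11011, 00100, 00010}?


Comparing all pairs, minimum distance: 1
Can detect 0 errors, correct 0 errors

1


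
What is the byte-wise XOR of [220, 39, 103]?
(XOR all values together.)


XOR chain: 220 ^ 39 ^ 103 = 156

156


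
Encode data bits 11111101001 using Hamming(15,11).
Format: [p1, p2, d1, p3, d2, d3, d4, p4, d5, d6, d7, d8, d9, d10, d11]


Parity bits: p1=1, p2=1, p3=1, p4=0

111111101101001


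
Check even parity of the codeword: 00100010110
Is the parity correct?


Number of 1s: 4

Yes, parity is correct (4 ones)


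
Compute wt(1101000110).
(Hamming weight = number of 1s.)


Counting 1s in 1101000110

5


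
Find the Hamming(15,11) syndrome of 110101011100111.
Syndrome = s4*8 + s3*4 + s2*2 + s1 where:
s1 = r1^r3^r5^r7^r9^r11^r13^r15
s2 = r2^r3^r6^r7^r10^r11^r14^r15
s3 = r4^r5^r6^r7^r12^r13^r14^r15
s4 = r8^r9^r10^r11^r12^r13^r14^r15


s1=0, s2=1, s3=1, s4=0

Syndrome = 6 (error at position 6)


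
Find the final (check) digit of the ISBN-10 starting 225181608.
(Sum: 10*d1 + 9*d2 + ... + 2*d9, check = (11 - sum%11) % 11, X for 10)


Weighted sum: 178
178 mod 11 = 2

Check digit: 9


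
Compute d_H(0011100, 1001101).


XOR: 1010001
Count of 1s: 3

3


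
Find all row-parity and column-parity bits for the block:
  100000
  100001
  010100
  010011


Row parities: 1001
Column parities: 000110

Row P: 1001, Col P: 000110, Corner: 0


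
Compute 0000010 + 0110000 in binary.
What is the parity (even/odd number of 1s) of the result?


0000010 = 2
0110000 = 48
Sum = 50 = 110010
1s count = 3

odd parity (3 ones in 110010)


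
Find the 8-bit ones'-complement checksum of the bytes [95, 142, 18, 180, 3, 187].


Sum = 625 mod 256 = 113
Complement = 142

142


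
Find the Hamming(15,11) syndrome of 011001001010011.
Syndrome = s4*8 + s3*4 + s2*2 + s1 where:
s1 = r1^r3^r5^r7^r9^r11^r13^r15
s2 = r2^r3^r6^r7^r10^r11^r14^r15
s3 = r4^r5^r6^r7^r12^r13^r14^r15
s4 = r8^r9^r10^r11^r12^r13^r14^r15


s1=0, s2=0, s3=1, s4=0

Syndrome = 4 (error at position 4)


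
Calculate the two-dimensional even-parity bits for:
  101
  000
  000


Row parities: 000
Column parities: 101

Row P: 000, Col P: 101, Corner: 0


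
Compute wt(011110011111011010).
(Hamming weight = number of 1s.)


Counting 1s in 011110011111011010

12


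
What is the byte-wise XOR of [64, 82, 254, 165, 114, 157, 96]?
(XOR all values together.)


XOR chain: 64 ^ 82 ^ 254 ^ 165 ^ 114 ^ 157 ^ 96 = 198

198


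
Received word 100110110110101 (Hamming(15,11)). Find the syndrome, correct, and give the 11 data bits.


Syndrome = 12: error at position 12

Data: 01010111101 (corrected bit 12)


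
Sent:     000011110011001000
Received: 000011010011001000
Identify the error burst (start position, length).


XOR: 000000100000000000

Burst at position 6, length 1


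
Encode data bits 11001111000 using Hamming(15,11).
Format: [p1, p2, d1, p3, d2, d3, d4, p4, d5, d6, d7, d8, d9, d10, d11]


Parity bits: p1=0, p2=1, p3=0, p4=0

011010001111000


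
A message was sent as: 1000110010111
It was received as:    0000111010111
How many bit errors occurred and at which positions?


XOR: 1000001000000

2 error(s) at position(s): 0, 6


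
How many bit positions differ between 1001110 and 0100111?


XOR: 1101001
Count of 1s: 4

4


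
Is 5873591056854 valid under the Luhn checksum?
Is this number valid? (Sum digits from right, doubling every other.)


Luhn sum = 61
61 mod 10 = 1

Invalid (Luhn sum mod 10 = 1)


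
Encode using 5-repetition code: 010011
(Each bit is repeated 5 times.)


Each bit -> 5 copies

000001111100000000001111111111


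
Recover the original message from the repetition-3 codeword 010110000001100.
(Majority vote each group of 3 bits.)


Groups: 010, 110, 000, 001, 100
Majority votes: 01000

01000


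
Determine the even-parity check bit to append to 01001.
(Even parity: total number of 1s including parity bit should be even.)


Number of 1s in data: 2
Parity bit: 0

0


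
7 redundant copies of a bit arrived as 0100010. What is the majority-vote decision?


Ones: 2 out of 7
Threshold: 4

0 (2/7 voted 1)


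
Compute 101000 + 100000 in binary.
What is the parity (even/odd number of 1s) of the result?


101000 = 40
100000 = 32
Sum = 72 = 1001000
1s count = 2

even parity (2 ones in 1001000)


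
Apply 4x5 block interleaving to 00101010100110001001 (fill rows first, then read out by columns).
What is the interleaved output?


Matrix:
  00101
  01010
  01100
  01001
Read columns: 00000111101001001001

00000111101001001001


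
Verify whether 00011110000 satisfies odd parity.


Number of 1s: 4

No, parity error (4 ones)


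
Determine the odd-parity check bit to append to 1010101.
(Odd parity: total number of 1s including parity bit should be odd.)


Number of 1s in data: 4
Parity bit: 1

1


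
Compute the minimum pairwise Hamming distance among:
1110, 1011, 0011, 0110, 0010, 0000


Comparing all pairs, minimum distance: 1
Can detect 0 errors, correct 0 errors

1


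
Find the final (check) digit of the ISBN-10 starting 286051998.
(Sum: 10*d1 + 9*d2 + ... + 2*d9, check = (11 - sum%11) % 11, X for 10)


Weighted sum: 254
254 mod 11 = 1

Check digit: X


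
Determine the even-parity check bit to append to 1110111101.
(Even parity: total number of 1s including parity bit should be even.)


Number of 1s in data: 8
Parity bit: 0

0


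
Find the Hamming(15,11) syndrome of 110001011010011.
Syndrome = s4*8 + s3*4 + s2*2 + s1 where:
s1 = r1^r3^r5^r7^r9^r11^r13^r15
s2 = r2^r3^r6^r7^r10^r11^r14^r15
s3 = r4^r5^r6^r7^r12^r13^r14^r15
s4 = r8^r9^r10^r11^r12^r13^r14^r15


s1=0, s2=1, s3=1, s4=1

Syndrome = 14 (error at position 14)


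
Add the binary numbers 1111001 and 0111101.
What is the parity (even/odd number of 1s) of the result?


1111001 = 121
0111101 = 61
Sum = 182 = 10110110
1s count = 5

odd parity (5 ones in 10110110)


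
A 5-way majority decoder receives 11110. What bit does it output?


Ones: 4 out of 5
Threshold: 3

1 (4/5 voted 1)


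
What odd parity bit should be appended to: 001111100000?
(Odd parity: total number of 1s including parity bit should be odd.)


Number of 1s in data: 5
Parity bit: 0

0


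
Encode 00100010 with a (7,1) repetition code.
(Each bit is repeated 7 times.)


Each bit -> 7 copies

00000000000000111111100000000000000000000011111110000000


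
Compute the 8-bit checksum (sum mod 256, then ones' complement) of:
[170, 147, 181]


Sum = 498 mod 256 = 242
Complement = 13

13


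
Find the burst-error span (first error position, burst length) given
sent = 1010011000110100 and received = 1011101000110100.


XOR: 0001110000000000

Burst at position 3, length 3


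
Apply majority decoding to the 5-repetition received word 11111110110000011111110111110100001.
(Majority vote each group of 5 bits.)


Groups: 11111, 11011, 00000, 11111, 11011, 11101, 00001
Majority votes: 1101110

1101110


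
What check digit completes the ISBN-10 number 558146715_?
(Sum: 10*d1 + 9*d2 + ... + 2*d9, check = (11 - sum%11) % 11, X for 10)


Weighted sum: 261
261 mod 11 = 8

Check digit: 3


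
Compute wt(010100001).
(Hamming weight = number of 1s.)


Counting 1s in 010100001

3


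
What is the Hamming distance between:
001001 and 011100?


XOR: 010101
Count of 1s: 3

3


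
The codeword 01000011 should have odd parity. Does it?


Number of 1s: 3

Yes, parity is correct (3 ones)


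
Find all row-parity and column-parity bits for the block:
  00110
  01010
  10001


Row parities: 000
Column parities: 11101

Row P: 000, Col P: 11101, Corner: 0


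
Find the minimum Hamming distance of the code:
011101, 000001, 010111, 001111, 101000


Comparing all pairs, minimum distance: 2
Can detect 1 errors, correct 0 errors

2


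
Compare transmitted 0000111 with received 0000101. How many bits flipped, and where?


XOR: 0000010

1 error(s) at position(s): 5


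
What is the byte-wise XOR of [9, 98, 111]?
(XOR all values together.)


XOR chain: 9 ^ 98 ^ 111 = 4

4


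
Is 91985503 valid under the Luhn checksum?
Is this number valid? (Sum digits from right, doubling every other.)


Luhn sum = 36
36 mod 10 = 6

Invalid (Luhn sum mod 10 = 6)


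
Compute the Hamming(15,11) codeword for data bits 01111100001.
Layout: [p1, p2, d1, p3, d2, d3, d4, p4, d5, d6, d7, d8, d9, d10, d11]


Parity bits: p1=0, p2=0, p3=0, p4=1

000011111100001


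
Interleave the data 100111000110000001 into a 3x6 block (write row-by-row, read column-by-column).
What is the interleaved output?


Matrix:
  100111
  000110
  000001
Read columns: 100000000110110101

100000000110110101


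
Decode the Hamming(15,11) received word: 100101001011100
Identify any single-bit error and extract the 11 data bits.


Syndrome = 0: no error detected

Data: 00101011100 (no errors)


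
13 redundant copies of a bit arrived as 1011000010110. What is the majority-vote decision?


Ones: 6 out of 13
Threshold: 7

0 (6/13 voted 1)


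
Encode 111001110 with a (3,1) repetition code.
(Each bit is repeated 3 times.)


Each bit -> 3 copies

111111111000000111111111000


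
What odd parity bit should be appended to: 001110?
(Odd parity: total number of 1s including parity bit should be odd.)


Number of 1s in data: 3
Parity bit: 0

0


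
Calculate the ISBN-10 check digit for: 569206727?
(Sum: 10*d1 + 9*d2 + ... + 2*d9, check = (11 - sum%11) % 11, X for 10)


Weighted sum: 268
268 mod 11 = 4

Check digit: 7


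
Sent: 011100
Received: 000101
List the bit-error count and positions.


XOR: 011001

3 error(s) at position(s): 1, 2, 5


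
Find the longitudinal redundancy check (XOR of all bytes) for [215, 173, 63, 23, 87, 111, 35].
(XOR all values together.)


XOR chain: 215 ^ 173 ^ 63 ^ 23 ^ 87 ^ 111 ^ 35 = 73

73


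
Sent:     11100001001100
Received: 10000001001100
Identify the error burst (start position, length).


XOR: 01100000000000

Burst at position 1, length 2


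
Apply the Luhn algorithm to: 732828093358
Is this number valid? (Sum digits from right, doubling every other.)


Luhn sum = 59
59 mod 10 = 9

Invalid (Luhn sum mod 10 = 9)


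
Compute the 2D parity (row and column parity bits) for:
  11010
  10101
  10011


Row parities: 111
Column parities: 11100

Row P: 111, Col P: 11100, Corner: 1


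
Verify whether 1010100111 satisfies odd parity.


Number of 1s: 6

No, parity error (6 ones)


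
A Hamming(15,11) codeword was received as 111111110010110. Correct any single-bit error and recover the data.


Syndrome = 0: no error detected

Data: 11110010110 (no errors)


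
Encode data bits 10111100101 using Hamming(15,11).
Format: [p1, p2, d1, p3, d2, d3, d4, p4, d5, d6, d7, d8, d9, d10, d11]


Parity bits: p1=1, p2=1, p3=0, p4=0

111001101100101


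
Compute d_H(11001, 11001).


XOR: 00000
Count of 1s: 0

0


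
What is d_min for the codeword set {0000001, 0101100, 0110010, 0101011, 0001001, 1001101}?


Comparing all pairs, minimum distance: 1
Can detect 0 errors, correct 0 errors

1


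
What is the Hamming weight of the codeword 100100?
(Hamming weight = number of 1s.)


Counting 1s in 100100

2


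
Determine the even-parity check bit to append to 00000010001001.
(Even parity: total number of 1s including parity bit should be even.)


Number of 1s in data: 3
Parity bit: 1

1


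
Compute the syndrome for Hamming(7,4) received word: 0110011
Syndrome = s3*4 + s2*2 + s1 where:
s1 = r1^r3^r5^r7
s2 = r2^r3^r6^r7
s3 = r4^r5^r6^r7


s1=0, s2=0, s3=0

Syndrome = 0 (no error)


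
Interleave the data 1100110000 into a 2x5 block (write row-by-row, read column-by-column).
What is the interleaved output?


Matrix:
  11001
  10000
Read columns: 1110000010

1110000010


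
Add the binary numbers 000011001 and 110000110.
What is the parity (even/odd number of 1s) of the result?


000011001 = 25
110000110 = 390
Sum = 415 = 110011111
1s count = 7

odd parity (7 ones in 110011111)


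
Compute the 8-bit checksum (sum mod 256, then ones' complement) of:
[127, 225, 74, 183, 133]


Sum = 742 mod 256 = 230
Complement = 25

25


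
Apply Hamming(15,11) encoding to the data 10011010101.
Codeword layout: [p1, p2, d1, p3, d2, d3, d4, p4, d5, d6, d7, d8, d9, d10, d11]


Parity bits: p1=0, p2=0, p3=1, p4=0

001100101010101


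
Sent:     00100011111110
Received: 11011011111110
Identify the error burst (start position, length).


XOR: 11111000000000

Burst at position 0, length 5


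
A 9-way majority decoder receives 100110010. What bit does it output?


Ones: 4 out of 9
Threshold: 5

0 (4/9 voted 1)


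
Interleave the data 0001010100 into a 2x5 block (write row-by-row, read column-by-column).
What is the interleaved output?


Matrix:
  00010
  10100
Read columns: 0100011000

0100011000


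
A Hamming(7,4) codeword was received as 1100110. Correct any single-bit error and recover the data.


Syndrome = 0: no error detected

Data: 0110 (no errors)


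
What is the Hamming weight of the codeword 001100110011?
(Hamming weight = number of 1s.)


Counting 1s in 001100110011

6


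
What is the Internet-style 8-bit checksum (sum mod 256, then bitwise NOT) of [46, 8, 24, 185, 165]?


Sum = 428 mod 256 = 172
Complement = 83

83


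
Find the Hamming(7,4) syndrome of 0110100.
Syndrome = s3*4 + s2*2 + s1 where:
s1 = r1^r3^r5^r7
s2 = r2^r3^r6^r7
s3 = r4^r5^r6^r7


s1=0, s2=0, s3=1

Syndrome = 4 (error at position 4)


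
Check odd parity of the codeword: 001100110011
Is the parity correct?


Number of 1s: 6

No, parity error (6 ones)


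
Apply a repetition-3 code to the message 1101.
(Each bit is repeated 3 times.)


Each bit -> 3 copies

111111000111


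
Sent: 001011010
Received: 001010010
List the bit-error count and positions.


XOR: 000001000

1 error(s) at position(s): 5


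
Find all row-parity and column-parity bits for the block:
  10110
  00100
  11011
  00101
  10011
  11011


Row parities: 110010
Column parities: 00100

Row P: 110010, Col P: 00100, Corner: 1


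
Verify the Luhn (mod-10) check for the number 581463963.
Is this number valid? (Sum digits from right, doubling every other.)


Luhn sum = 48
48 mod 10 = 8

Invalid (Luhn sum mod 10 = 8)


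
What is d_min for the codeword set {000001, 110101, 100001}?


Comparing all pairs, minimum distance: 1
Can detect 0 errors, correct 0 errors

1


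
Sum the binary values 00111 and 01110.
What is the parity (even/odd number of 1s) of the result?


00111 = 7
01110 = 14
Sum = 21 = 10101
1s count = 3

odd parity (3 ones in 10101)


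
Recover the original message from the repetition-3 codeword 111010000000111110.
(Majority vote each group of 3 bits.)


Groups: 111, 010, 000, 000, 111, 110
Majority votes: 100011

100011


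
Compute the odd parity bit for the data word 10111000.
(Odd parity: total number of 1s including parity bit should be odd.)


Number of 1s in data: 4
Parity bit: 1

1


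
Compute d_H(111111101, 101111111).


XOR: 010000010
Count of 1s: 2

2


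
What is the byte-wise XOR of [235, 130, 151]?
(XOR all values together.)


XOR chain: 235 ^ 130 ^ 151 = 254

254


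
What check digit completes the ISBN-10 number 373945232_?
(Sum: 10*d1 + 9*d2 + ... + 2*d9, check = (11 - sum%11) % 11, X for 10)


Weighted sum: 250
250 mod 11 = 8

Check digit: 3


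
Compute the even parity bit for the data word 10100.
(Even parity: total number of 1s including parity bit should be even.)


Number of 1s in data: 2
Parity bit: 0

0


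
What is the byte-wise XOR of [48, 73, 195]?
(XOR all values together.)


XOR chain: 48 ^ 73 ^ 195 = 186

186


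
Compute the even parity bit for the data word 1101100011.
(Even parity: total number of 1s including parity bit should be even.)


Number of 1s in data: 6
Parity bit: 0

0


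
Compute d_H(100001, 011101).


XOR: 111100
Count of 1s: 4

4


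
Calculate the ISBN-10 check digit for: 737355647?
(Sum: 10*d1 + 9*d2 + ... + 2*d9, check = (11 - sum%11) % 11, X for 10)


Weighted sum: 279
279 mod 11 = 4

Check digit: 7


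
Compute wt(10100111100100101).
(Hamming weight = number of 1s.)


Counting 1s in 10100111100100101

9


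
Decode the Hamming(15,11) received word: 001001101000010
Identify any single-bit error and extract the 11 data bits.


Syndrome = 5: error at position 5

Data: 11111000010 (corrected bit 5)


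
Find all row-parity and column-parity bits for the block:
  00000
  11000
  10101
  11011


Row parities: 0010
Column parities: 10110

Row P: 0010, Col P: 10110, Corner: 1


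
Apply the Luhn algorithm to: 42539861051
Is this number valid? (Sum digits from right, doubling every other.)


Luhn sum = 45
45 mod 10 = 5

Invalid (Luhn sum mod 10 = 5)


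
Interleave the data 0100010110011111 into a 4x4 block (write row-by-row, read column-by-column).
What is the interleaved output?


Matrix:
  0100
  0101
  1001
  1111
Read columns: 0011110100010111

0011110100010111


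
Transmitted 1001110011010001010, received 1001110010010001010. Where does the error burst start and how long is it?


XOR: 0000000001000000000

Burst at position 9, length 1


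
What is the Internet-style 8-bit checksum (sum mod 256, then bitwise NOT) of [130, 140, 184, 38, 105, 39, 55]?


Sum = 691 mod 256 = 179
Complement = 76

76


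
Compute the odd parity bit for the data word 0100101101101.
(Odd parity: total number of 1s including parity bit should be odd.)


Number of 1s in data: 7
Parity bit: 0

0


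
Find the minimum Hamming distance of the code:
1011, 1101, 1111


Comparing all pairs, minimum distance: 1
Can detect 0 errors, correct 0 errors

1


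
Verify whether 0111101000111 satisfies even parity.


Number of 1s: 8

Yes, parity is correct (8 ones)


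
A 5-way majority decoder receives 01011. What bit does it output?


Ones: 3 out of 5
Threshold: 3

1 (3/5 voted 1)


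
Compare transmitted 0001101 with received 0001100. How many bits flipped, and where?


XOR: 0000001

1 error(s) at position(s): 6


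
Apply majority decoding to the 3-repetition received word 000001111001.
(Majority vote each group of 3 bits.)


Groups: 000, 001, 111, 001
Majority votes: 0010

0010


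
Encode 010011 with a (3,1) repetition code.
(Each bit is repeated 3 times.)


Each bit -> 3 copies

000111000000111111


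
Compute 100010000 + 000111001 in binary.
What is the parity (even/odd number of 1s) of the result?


100010000 = 272
000111001 = 57
Sum = 329 = 101001001
1s count = 4

even parity (4 ones in 101001001)


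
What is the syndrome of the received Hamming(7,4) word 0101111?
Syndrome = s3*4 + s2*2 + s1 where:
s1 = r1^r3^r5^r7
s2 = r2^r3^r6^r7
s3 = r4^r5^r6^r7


s1=0, s2=1, s3=0

Syndrome = 2 (error at position 2)


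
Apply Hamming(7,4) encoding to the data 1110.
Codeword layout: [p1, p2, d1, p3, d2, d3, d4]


Parity bits: p1=0, p2=0, p3=0

0010110


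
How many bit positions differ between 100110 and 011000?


XOR: 111110
Count of 1s: 5

5


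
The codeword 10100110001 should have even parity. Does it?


Number of 1s: 5

No, parity error (5 ones)


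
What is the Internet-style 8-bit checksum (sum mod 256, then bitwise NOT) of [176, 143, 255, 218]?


Sum = 792 mod 256 = 24
Complement = 231

231


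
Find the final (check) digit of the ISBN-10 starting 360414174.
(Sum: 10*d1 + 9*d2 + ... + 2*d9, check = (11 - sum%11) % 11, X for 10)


Weighted sum: 171
171 mod 11 = 6

Check digit: 5


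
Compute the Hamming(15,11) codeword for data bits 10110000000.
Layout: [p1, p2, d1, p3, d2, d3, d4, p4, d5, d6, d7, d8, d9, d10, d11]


Parity bits: p1=0, p2=1, p3=0, p4=0

011001100000000


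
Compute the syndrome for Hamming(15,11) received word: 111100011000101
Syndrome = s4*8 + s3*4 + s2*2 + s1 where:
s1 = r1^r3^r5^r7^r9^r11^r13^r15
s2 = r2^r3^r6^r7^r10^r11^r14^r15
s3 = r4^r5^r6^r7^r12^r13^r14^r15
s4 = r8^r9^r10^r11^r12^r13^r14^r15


s1=1, s2=1, s3=1, s4=0

Syndrome = 7 (error at position 7)


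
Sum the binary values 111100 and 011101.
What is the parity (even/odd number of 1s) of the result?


111100 = 60
011101 = 29
Sum = 89 = 1011001
1s count = 4

even parity (4 ones in 1011001)


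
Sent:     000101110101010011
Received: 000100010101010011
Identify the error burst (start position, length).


XOR: 000001100000000000

Burst at position 5, length 2


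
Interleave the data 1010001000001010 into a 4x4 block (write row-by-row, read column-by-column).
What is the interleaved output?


Matrix:
  1010
  0010
  0000
  1010
Read columns: 1001000011010000

1001000011010000


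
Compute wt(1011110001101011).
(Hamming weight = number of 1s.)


Counting 1s in 1011110001101011

10


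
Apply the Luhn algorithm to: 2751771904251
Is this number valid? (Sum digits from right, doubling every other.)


Luhn sum = 48
48 mod 10 = 8

Invalid (Luhn sum mod 10 = 8)


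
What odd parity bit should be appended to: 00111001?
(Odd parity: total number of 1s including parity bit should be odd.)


Number of 1s in data: 4
Parity bit: 1

1


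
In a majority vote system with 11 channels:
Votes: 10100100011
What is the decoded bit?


Ones: 5 out of 11
Threshold: 6

0 (5/11 voted 1)


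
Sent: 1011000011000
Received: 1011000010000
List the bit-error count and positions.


XOR: 0000000001000

1 error(s) at position(s): 9


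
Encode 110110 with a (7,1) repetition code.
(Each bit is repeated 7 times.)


Each bit -> 7 copies

111111111111110000000111111111111110000000


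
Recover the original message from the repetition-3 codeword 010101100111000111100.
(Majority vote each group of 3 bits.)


Groups: 010, 101, 100, 111, 000, 111, 100
Majority votes: 0101010

0101010


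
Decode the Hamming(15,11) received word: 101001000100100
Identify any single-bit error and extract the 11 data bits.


Syndrome = 3: error at position 3

Data: 00100100100 (corrected bit 3)


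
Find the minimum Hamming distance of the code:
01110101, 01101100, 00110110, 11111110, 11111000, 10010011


Comparing all pairs, minimum distance: 2
Can detect 1 errors, correct 0 errors

2


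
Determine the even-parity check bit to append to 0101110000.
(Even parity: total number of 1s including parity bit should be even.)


Number of 1s in data: 4
Parity bit: 0

0


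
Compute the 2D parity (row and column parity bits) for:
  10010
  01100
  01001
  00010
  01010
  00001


Row parities: 000101
Column parities: 11110

Row P: 000101, Col P: 11110, Corner: 0


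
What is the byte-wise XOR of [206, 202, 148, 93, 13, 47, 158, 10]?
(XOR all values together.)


XOR chain: 206 ^ 202 ^ 148 ^ 93 ^ 13 ^ 47 ^ 158 ^ 10 = 123

123


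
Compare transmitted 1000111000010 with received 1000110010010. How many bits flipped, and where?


XOR: 0000001010000

2 error(s) at position(s): 6, 8


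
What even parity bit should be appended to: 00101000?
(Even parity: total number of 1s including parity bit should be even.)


Number of 1s in data: 2
Parity bit: 0

0


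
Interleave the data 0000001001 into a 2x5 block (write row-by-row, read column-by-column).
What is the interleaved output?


Matrix:
  00000
  01001
Read columns: 0001000001

0001000001


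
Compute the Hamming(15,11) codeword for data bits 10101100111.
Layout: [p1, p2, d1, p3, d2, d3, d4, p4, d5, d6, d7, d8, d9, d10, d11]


Parity bits: p1=0, p2=1, p3=0, p4=1

011001011100111


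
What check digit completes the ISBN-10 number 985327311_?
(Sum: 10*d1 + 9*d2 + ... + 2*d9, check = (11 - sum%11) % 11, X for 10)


Weighted sum: 287
287 mod 11 = 1

Check digit: X


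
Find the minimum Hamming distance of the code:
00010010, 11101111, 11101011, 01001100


Comparing all pairs, minimum distance: 1
Can detect 0 errors, correct 0 errors

1


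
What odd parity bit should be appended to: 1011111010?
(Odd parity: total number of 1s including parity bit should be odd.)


Number of 1s in data: 7
Parity bit: 0

0


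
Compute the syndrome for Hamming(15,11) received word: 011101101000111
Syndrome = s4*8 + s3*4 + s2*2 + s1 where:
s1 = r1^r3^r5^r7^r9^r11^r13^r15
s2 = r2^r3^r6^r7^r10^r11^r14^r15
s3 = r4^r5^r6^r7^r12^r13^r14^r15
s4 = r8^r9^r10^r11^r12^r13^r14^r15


s1=1, s2=0, s3=0, s4=0

Syndrome = 1 (error at position 1)


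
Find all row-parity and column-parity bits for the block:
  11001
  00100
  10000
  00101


Row parities: 1110
Column parities: 01000

Row P: 1110, Col P: 01000, Corner: 1


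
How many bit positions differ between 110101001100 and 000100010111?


XOR: 110001011011
Count of 1s: 7

7


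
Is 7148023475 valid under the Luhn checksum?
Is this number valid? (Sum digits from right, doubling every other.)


Luhn sum = 44
44 mod 10 = 4

Invalid (Luhn sum mod 10 = 4)


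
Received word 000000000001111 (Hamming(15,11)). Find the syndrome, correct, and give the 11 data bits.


Syndrome = 0: no error detected

Data: 00000001111 (no errors)


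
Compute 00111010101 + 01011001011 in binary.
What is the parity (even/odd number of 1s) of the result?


00111010101 = 469
01011001011 = 715
Sum = 1184 = 10010100000
1s count = 3

odd parity (3 ones in 10010100000)


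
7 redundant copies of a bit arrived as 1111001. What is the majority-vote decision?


Ones: 5 out of 7
Threshold: 4

1 (5/7 voted 1)
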